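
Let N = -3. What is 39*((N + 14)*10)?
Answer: 4290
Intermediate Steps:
39*((N + 14)*10) = 39*((-3 + 14)*10) = 39*(11*10) = 39*110 = 4290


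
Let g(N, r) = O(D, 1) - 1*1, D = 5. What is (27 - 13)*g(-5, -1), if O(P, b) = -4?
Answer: -70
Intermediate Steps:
g(N, r) = -5 (g(N, r) = -4 - 1*1 = -4 - 1 = -5)
(27 - 13)*g(-5, -1) = (27 - 13)*(-5) = 14*(-5) = -70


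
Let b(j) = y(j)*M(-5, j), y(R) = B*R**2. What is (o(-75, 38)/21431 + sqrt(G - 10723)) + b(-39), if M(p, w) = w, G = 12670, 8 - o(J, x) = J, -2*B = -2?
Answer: -1271265406/21431 + sqrt(1947) ≈ -59275.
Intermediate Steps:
B = 1 (B = -1/2*(-2) = 1)
o(J, x) = 8 - J
y(R) = R**2 (y(R) = 1*R**2 = R**2)
b(j) = j**3 (b(j) = j**2*j = j**3)
(o(-75, 38)/21431 + sqrt(G - 10723)) + b(-39) = ((8 - 1*(-75))/21431 + sqrt(12670 - 10723)) + (-39)**3 = ((8 + 75)*(1/21431) + sqrt(1947)) - 59319 = (83*(1/21431) + sqrt(1947)) - 59319 = (83/21431 + sqrt(1947)) - 59319 = -1271265406/21431 + sqrt(1947)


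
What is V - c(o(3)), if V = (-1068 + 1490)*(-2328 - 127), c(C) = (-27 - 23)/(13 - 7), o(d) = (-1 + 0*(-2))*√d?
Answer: -3108005/3 ≈ -1.0360e+6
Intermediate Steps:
o(d) = -√d (o(d) = (-1 + 0)*√d = -√d)
c(C) = -25/3 (c(C) = -50/6 = -50*⅙ = -25/3)
V = -1036010 (V = 422*(-2455) = -1036010)
V - c(o(3)) = -1036010 - 1*(-25/3) = -1036010 + 25/3 = -3108005/3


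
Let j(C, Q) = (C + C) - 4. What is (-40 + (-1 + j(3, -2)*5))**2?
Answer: 961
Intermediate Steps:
j(C, Q) = -4 + 2*C (j(C, Q) = 2*C - 4 = -4 + 2*C)
(-40 + (-1 + j(3, -2)*5))**2 = (-40 + (-1 + (-4 + 2*3)*5))**2 = (-40 + (-1 + (-4 + 6)*5))**2 = (-40 + (-1 + 2*5))**2 = (-40 + (-1 + 10))**2 = (-40 + 9)**2 = (-31)**2 = 961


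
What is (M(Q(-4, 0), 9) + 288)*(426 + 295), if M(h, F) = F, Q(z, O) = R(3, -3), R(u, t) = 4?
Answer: 214137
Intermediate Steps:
Q(z, O) = 4
(M(Q(-4, 0), 9) + 288)*(426 + 295) = (9 + 288)*(426 + 295) = 297*721 = 214137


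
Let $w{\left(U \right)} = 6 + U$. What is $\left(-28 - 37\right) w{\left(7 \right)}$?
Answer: $-845$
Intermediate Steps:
$\left(-28 - 37\right) w{\left(7 \right)} = \left(-28 - 37\right) \left(6 + 7\right) = \left(-65\right) 13 = -845$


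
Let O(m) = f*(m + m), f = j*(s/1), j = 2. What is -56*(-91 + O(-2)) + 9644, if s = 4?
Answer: 16532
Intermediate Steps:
f = 8 (f = 2*(4/1) = 2*(4*1) = 2*4 = 8)
O(m) = 16*m (O(m) = 8*(m + m) = 8*(2*m) = 16*m)
-56*(-91 + O(-2)) + 9644 = -56*(-91 + 16*(-2)) + 9644 = -56*(-91 - 32) + 9644 = -56*(-123) + 9644 = 6888 + 9644 = 16532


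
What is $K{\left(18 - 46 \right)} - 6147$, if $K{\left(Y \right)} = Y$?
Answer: $-6175$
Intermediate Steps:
$K{\left(18 - 46 \right)} - 6147 = \left(18 - 46\right) - 6147 = -28 - 6147 = -6175$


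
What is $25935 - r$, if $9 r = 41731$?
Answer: $\frac{191684}{9} \approx 21298.0$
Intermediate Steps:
$r = \frac{41731}{9}$ ($r = \frac{1}{9} \cdot 41731 = \frac{41731}{9} \approx 4636.8$)
$25935 - r = 25935 - \frac{41731}{9} = \frac{191684}{9}$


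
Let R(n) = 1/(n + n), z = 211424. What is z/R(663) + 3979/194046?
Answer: 54400451478283/194046 ≈ 2.8035e+8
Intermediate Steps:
R(n) = 1/(2*n)
z/R(663) + 3979/194046 = 211424/(((½)/663)) + 3979/194046 = 211424/(((½)*(1/663))) + 3979*(1/194046) = 211424/(1/1326) + 3979/194046 = 211424*1326 + 3979/194046 = 280348224 + 3979/194046 = 54400451478283/194046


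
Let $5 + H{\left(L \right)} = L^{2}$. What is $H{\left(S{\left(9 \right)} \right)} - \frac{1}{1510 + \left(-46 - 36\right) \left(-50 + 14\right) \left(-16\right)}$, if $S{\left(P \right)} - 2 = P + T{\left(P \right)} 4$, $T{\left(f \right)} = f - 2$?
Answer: $\frac{69314553}{45722} \approx 1516.0$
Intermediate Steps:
$T{\left(f \right)} = -2 + f$ ($T{\left(f \right)} = f - 2 = -2 + f$)
$S{\left(P \right)} = -6 + 5 P$ ($S{\left(P \right)} = 2 + \left(P + \left(-2 + P\right) 4\right) = 2 + \left(P + \left(-8 + 4 P\right)\right) = 2 + \left(-8 + 5 P\right) = -6 + 5 P$)
$H{\left(L \right)} = -5 + L^{2}$
$H{\left(S{\left(9 \right)} \right)} - \frac{1}{1510 + \left(-46 - 36\right) \left(-50 + 14\right) \left(-16\right)} = \left(-5 + \left(-6 + 5 \cdot 9\right)^{2}\right) - \frac{1}{1510 + \left(-46 - 36\right) \left(-50 + 14\right) \left(-16\right)} = \left(-5 + \left(-6 + 45\right)^{2}\right) - \frac{1}{1510 + \left(-82\right) \left(-36\right) \left(-16\right)} = \left(-5 + 39^{2}\right) - \frac{1}{1510 + 2952 \left(-16\right)} = \left(-5 + 1521\right) - \frac{1}{1510 - 47232} = 1516 - \frac{1}{-45722} = 1516 - - \frac{1}{45722} = 1516 + \frac{1}{45722} = \frac{69314553}{45722}$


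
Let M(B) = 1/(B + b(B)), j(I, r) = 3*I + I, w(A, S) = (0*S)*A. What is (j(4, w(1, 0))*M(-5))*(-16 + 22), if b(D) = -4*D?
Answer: 32/5 ≈ 6.4000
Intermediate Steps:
w(A, S) = 0 (w(A, S) = 0*A = 0)
j(I, r) = 4*I
M(B) = -1/(3*B) (M(B) = 1/(B - 4*B) = 1/(-3*B) = -1/(3*B))
(j(4, w(1, 0))*M(-5))*(-16 + 22) = ((4*4)*(-⅓/(-5)))*(-16 + 22) = (16*(-⅓*(-⅕)))*6 = (16*(1/15))*6 = (16/15)*6 = 32/5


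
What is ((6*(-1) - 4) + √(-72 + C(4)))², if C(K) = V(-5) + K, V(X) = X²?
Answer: (10 - I*√43)² ≈ 57.0 - 131.15*I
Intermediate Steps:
C(K) = 25 + K (C(K) = (-5)² + K = 25 + K)
((6*(-1) - 4) + √(-72 + C(4)))² = ((6*(-1) - 4) + √(-72 + (25 + 4)))² = ((-6 - 4) + √(-72 + 29))² = (-10 + √(-43))² = (-10 + I*√43)²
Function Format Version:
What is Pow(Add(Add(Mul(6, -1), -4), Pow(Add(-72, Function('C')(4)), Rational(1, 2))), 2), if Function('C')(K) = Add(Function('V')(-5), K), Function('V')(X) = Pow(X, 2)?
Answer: Pow(Add(10, Mul(-1, I, Pow(43, Rational(1, 2)))), 2) ≈ Add(57.000, Mul(-131.15, I))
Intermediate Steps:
Function('C')(K) = Add(25, K) (Function('C')(K) = Add(Pow(-5, 2), K) = Add(25, K))
Pow(Add(Add(Mul(6, -1), -4), Pow(Add(-72, Function('C')(4)), Rational(1, 2))), 2) = Pow(Add(Add(Mul(6, -1), -4), Pow(Add(-72, Add(25, 4)), Rational(1, 2))), 2) = Pow(Add(Add(-6, -4), Pow(Add(-72, 29), Rational(1, 2))), 2) = Pow(Add(-10, Pow(-43, Rational(1, 2))), 2) = Pow(Add(-10, Mul(I, Pow(43, Rational(1, 2)))), 2)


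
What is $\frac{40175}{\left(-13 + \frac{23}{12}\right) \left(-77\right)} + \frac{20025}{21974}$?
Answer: $\frac{10798741425}{225035734} \approx 47.987$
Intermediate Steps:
$\frac{40175}{\left(-13 + \frac{23}{12}\right) \left(-77\right)} + \frac{20025}{21974} = \frac{40175}{\left(- \frac{133}{12}\right) \left(-77\right)} + \frac{20025}{21974} = \frac{40175}{\frac{10241}{12}} + \frac{20025}{21974} = 40175 \cdot \frac{12}{10241} + \frac{20025}{21974} = \frac{482100}{10241} + \frac{20025}{21974} = \frac{10798741425}{225035734}$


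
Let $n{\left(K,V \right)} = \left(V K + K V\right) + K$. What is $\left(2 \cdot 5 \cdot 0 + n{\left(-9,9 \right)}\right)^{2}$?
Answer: $29241$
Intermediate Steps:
$n{\left(K,V \right)} = K + 2 K V$ ($n{\left(K,V \right)} = \left(K V + K V\right) + K = 2 K V + K = K + 2 K V$)
$\left(2 \cdot 5 \cdot 0 + n{\left(-9,9 \right)}\right)^{2} = \left(2 \cdot 5 \cdot 0 - 9 \left(1 + 2 \cdot 9\right)\right)^{2} = \left(10 \cdot 0 - 9 \left(1 + 18\right)\right)^{2} = \left(0 - 171\right)^{2} = \left(-171\right)^{2} = 29241$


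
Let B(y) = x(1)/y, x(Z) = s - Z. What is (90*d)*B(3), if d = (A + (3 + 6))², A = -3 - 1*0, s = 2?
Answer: 1080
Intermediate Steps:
x(Z) = 2 - Z
A = -3 (A = -3 + 0 = -3)
B(y) = 1/y (B(y) = (2 - 1*1)/y = (2 - 1)/y = 1/y)
d = 36 (d = (-3 + (3 + 6))² = (-3 + 9)² = 6² = 36)
(90*d)*B(3) = (90*36)/3 = 3240*(⅓) = 1080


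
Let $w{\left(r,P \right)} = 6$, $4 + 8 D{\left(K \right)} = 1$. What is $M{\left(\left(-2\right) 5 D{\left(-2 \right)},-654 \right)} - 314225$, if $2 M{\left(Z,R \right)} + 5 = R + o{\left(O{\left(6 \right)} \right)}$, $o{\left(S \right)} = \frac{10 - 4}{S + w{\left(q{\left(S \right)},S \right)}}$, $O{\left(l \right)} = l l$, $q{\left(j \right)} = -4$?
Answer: $- \frac{2201881}{7} \approx -3.1455 \cdot 10^{5}$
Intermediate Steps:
$D{\left(K \right)} = - \frac{3}{8}$ ($D{\left(K \right)} = - \frac{1}{2} + \frac{1}{8} \cdot 1 = - \frac{1}{2} + \frac{1}{8} = - \frac{3}{8}$)
$O{\left(l \right)} = l^{2}$
$o{\left(S \right)} = \frac{6}{6 + S}$ ($o{\left(S \right)} = \frac{10 - 4}{S + 6} = \frac{6}{6 + S}$)
$M{\left(Z,R \right)} = - \frac{17}{7} + \frac{R}{2}$ ($M{\left(Z,R \right)} = - \frac{5}{2} + \frac{R + \frac{6}{6 + 6^{2}}}{2} = - \frac{5}{2} + \frac{R + \frac{6}{6 + 36}}{2} = - \frac{5}{2} + \frac{R + \frac{6}{42}}{2} = - \frac{5}{2} + \frac{R + 6 \cdot \frac{1}{42}}{2} = - \frac{5}{2} + \frac{R + \frac{1}{7}}{2} = - \frac{5}{2} + \frac{\frac{1}{7} + R}{2} = - \frac{5}{2} + \left(\frac{1}{14} + \frac{R}{2}\right) = - \frac{17}{7} + \frac{R}{2}$)
$M{\left(\left(-2\right) 5 D{\left(-2 \right)},-654 \right)} - 314225 = \left(- \frac{17}{7} + \frac{1}{2} \left(-654\right)\right) - 314225 = \left(- \frac{17}{7} - 327\right) - 314225 = - \frac{2306}{7} - 314225 = - \frac{2201881}{7}$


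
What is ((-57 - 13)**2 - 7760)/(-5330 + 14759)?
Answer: -2860/9429 ≈ -0.30332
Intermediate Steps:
((-57 - 13)**2 - 7760)/(-5330 + 14759) = ((-70)**2 - 7760)/9429 = (4900 - 7760)*(1/9429) = -2860*1/9429 = -2860/9429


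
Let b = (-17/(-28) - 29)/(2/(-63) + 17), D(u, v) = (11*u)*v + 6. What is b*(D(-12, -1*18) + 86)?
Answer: -4414635/1069 ≈ -4129.7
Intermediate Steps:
D(u, v) = 6 + 11*u*v (D(u, v) = 11*u*v + 6 = 6 + 11*u*v)
b = -7155/4276 (b = (-17*(-1/28) - 29)/(2*(-1/63) + 17) = (17/28 - 29)/(-2/63 + 17) = -795/(28*1069/63) = -795/28*63/1069 = -7155/4276 ≈ -1.6733)
b*(D(-12, -1*18) + 86) = -7155*((6 + 11*(-12)*(-1*18)) + 86)/4276 = -7155*((6 + 11*(-12)*(-18)) + 86)/4276 = -7155*((6 + 2376) + 86)/4276 = -7155*(2382 + 86)/4276 = -7155/4276*2468 = -4414635/1069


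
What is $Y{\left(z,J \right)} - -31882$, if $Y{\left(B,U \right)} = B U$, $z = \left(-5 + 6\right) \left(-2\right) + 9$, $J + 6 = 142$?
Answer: $32834$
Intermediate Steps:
$J = 136$ ($J = -6 + 142 = 136$)
$z = 7$ ($z = 1 \left(-2\right) + 9 = -2 + 9 = 7$)
$Y{\left(z,J \right)} - -31882 = 7 \cdot 136 - -31882 = 952 + 31882 = 32834$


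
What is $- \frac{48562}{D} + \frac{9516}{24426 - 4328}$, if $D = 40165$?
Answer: $- \frac{22838036}{31047545} \approx -0.73558$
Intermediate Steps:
$- \frac{48562}{D} + \frac{9516}{24426 - 4328} = - \frac{48562}{40165} + \frac{9516}{24426 - 4328} = \left(-48562\right) \frac{1}{40165} + \frac{9516}{20098} = - \frac{48562}{40165} + 9516 \cdot \frac{1}{20098} = - \frac{48562}{40165} + \frac{366}{773} = - \frac{22838036}{31047545}$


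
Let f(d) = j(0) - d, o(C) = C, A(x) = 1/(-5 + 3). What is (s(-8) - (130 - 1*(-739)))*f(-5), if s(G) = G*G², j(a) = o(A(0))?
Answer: -12429/2 ≈ -6214.5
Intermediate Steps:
A(x) = -½ (A(x) = 1/(-2) = -½)
j(a) = -½
s(G) = G³
f(d) = -½ - d
(s(-8) - (130 - 1*(-739)))*f(-5) = ((-8)³ - (130 - 1*(-739)))*(-½ - 1*(-5)) = (-512 - (130 + 739))*(-½ + 5) = (-512 - 1*869)*(9/2) = (-512 - 869)*(9/2) = -1381*9/2 = -12429/2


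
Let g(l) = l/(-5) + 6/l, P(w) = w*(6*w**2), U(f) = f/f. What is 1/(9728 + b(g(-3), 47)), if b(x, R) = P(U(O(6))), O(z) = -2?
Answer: 1/9734 ≈ 0.00010273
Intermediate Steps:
U(f) = 1
P(w) = 6*w**3
g(l) = 6/l - l/5 (g(l) = l*(-1/5) + 6/l = -l/5 + 6/l = 6/l - l/5)
b(x, R) = 6 (b(x, R) = 6*1**3 = 6*1 = 6)
1/(9728 + b(g(-3), 47)) = 1/(9728 + 6) = 1/9734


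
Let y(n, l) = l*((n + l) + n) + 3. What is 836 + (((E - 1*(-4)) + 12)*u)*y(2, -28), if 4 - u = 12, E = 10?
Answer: -139564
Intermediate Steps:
u = -8 (u = 4 - 1*12 = 4 - 12 = -8)
y(n, l) = 3 + l*(l + 2*n) (y(n, l) = l*((l + n) + n) + 3 = l*(l + 2*n) + 3 = 3 + l*(l + 2*n))
836 + (((E - 1*(-4)) + 12)*u)*y(2, -28) = 836 + (((10 - 1*(-4)) + 12)*(-8))*(3 + (-28)² + 2*(-28)*2) = 836 + (((10 + 4) + 12)*(-8))*(3 + 784 - 112) = 836 + ((14 + 12)*(-8))*675 = 836 + (26*(-8))*675 = 836 - 208*675 = 836 - 140400 = -139564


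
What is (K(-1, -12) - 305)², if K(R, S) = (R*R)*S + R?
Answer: 101124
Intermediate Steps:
K(R, S) = R + S*R² (K(R, S) = R²*S + R = S*R² + R = R + S*R²)
(K(-1, -12) - 305)² = (-(1 - 1*(-12)) - 305)² = (-(1 + 12) - 305)² = (-1*13 - 305)² = (-13 - 305)² = (-318)² = 101124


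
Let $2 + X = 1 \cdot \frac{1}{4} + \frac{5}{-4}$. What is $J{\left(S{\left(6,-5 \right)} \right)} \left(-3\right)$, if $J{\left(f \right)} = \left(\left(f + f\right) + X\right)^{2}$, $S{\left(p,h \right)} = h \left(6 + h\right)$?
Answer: $-507$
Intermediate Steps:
$X = -3$ ($X = -2 + \left(1 \cdot \frac{1}{4} + \frac{5}{-4}\right) = -2 + \left(1 \cdot \frac{1}{4} + 5 \left(- \frac{1}{4}\right)\right) = -2 + \left(\frac{1}{4} - \frac{5}{4}\right) = -2 - 1 = -3$)
$J{\left(f \right)} = \left(-3 + 2 f\right)^{2}$ ($J{\left(f \right)} = \left(\left(f + f\right) - 3\right)^{2} = \left(2 f - 3\right)^{2} = \left(-3 + 2 f\right)^{2}$)
$J{\left(S{\left(6,-5 \right)} \right)} \left(-3\right) = \left(-3 + 2 \left(- 5 \left(6 - 5\right)\right)\right)^{2} \left(-3\right) = \left(-3 + 2 \left(\left(-5\right) 1\right)\right)^{2} \left(-3\right) = \left(-3 + 2 \left(-5\right)\right)^{2} \left(-3\right) = \left(-3 - 10\right)^{2} \left(-3\right) = \left(-13\right)^{2} \left(-3\right) = 169 \left(-3\right) = -507$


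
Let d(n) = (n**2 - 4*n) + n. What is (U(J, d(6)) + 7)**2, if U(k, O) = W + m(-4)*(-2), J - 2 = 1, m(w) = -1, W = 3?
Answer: 144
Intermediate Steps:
d(n) = n**2 - 3*n
J = 3 (J = 2 + 1 = 3)
U(k, O) = 5 (U(k, O) = 3 - 1*(-2) = 3 + 2 = 5)
(U(J, d(6)) + 7)**2 = (5 + 7)**2 = 12**2 = 144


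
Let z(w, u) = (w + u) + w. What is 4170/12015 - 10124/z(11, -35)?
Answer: 8112938/10413 ≈ 779.12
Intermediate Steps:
z(w, u) = u + 2*w (z(w, u) = (u + w) + w = u + 2*w)
4170/12015 - 10124/z(11, -35) = 4170/12015 - 10124/(-35 + 2*11) = 4170*(1/12015) - 10124/(-35 + 22) = 278/801 - 10124/(-13) = 278/801 - 10124*(-1/13) = 278/801 + 10124/13 = 8112938/10413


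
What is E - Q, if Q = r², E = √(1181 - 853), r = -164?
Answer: -26896 + 2*√82 ≈ -26878.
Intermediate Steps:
E = 2*√82 (E = √328 = 2*√82 ≈ 18.111)
Q = 26896 (Q = (-164)² = 26896)
E - Q = 2*√82 - 1*26896 = 2*√82 - 26896 = -26896 + 2*√82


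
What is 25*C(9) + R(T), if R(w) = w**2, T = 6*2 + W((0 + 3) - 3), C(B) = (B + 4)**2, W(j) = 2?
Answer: 4421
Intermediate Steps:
C(B) = (4 + B)**2
T = 14 (T = 6*2 + 2 = 12 + 2 = 14)
25*C(9) + R(T) = 25*(4 + 9)**2 + 14**2 = 25*13**2 + 196 = 25*169 + 196 = 4225 + 196 = 4421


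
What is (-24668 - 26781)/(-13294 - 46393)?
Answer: 51449/59687 ≈ 0.86198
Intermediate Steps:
(-24668 - 26781)/(-13294 - 46393) = -51449/(-59687) = -51449*(-1/59687) = 51449/59687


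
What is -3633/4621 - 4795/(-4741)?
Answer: 4933642/21908161 ≈ 0.22520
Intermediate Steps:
-3633/4621 - 4795/(-4741) = -3633*1/4621 - 4795*(-1/4741) = -3633/4621 + 4795/4741 = 4933642/21908161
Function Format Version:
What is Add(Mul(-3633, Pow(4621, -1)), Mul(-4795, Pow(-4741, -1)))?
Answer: Rational(4933642, 21908161) ≈ 0.22520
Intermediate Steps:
Add(Mul(-3633, Pow(4621, -1)), Mul(-4795, Pow(-4741, -1))) = Add(Mul(-3633, Rational(1, 4621)), Mul(-4795, Rational(-1, 4741))) = Add(Rational(-3633, 4621), Rational(4795, 4741)) = Rational(4933642, 21908161)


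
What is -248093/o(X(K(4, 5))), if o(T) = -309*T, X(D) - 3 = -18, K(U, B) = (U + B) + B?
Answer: -248093/4635 ≈ -53.526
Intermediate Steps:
K(U, B) = U + 2*B (K(U, B) = (B + U) + B = U + 2*B)
X(D) = -15 (X(D) = 3 - 18 = -15)
-248093/o(X(K(4, 5))) = -248093/((-309*(-15))) = -248093/4635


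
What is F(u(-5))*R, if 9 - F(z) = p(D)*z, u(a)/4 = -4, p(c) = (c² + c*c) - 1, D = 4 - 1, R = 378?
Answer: 106218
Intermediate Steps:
D = 3
p(c) = -1 + 2*c² (p(c) = (c² + c²) - 1 = 2*c² - 1 = -1 + 2*c²)
u(a) = -16 (u(a) = 4*(-4) = -16)
F(z) = 9 - 17*z (F(z) = 9 - (-1 + 2*3²)*z = 9 - (-1 + 2*9)*z = 9 - (-1 + 18)*z = 9 - 17*z)
F(u(-5))*R = (9 - 17*(-16))*378 = (9 + 272)*378 = 281*378 = 106218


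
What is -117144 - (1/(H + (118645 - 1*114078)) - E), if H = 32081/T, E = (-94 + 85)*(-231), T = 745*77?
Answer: -4307015052815/37431148 ≈ -1.1507e+5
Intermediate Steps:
T = 57365
E = 2079 (E = -9*(-231) = 2079)
H = 4583/8195 (H = 32081/57365 = 32081*(1/57365) = 4583/8195 ≈ 0.55924)
-117144 - (1/(H + (118645 - 1*114078)) - E) = -117144 - (1/(4583/8195 + (118645 - 1*114078)) - 1*2079) = -117144 - (1/(4583/8195 + (118645 - 114078)) - 2079) = -117144 - (1/(4583/8195 + 4567) - 2079) = -117144 - (1/(37431148/8195) - 2079) = -117144 - (8195/37431148 - 2079) = -117144 - 1*(-77819348497/37431148) = -117144 + 77819348497/37431148 = -4307015052815/37431148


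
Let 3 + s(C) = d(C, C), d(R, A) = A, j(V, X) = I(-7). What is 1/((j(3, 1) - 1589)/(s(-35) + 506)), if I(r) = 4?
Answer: -468/1585 ≈ -0.29527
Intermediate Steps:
j(V, X) = 4
s(C) = -3 + C
1/((j(3, 1) - 1589)/(s(-35) + 506)) = 1/((4 - 1589)/((-3 - 35) + 506)) = 1/(-1585/(-38 + 506)) = 1/(-1585/468) = -468/1585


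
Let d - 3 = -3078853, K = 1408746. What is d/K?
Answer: -1539425/704373 ≈ -2.1855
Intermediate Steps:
d = -3078850 (d = 3 - 3078853 = -3078850)
d/K = -3078850/1408746 = -3078850*1/1408746 = -1539425/704373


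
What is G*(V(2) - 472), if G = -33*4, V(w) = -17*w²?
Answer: 71280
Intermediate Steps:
G = -132
G*(V(2) - 472) = -132*(-17*2² - 472) = -132*(-17*4 - 472) = -132*(-68 - 472) = -132*(-540) = 71280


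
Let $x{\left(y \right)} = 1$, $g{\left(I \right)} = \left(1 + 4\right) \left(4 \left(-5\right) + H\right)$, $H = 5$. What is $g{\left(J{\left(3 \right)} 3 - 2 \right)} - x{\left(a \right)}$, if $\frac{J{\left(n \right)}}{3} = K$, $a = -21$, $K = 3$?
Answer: $-76$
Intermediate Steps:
$J{\left(n \right)} = 9$ ($J{\left(n \right)} = 3 \cdot 3 = 9$)
$g{\left(I \right)} = -75$ ($g{\left(I \right)} = \left(1 + 4\right) \left(4 \left(-5\right) + 5\right) = 5 \left(-20 + 5\right) = 5 \left(-15\right) = -75$)
$g{\left(J{\left(3 \right)} 3 - 2 \right)} - x{\left(a \right)} = -75 - 1 = -76$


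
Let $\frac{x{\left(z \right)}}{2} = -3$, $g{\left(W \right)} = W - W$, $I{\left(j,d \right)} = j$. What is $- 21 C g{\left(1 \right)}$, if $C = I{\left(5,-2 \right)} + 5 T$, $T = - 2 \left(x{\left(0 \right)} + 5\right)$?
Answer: $0$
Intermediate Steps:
$g{\left(W \right)} = 0$
$x{\left(z \right)} = -6$ ($x{\left(z \right)} = 2 \left(-3\right) = -6$)
$T = 2$ ($T = - 2 \left(-6 + 5\right) = \left(-2\right) \left(-1\right) = 2$)
$C = 15$ ($C = 5 + 5 \cdot 2 = 5 + 10 = 15$)
$- 21 C g{\left(1 \right)} = \left(-21\right) 15 \cdot 0 = \left(-315\right) 0 = 0$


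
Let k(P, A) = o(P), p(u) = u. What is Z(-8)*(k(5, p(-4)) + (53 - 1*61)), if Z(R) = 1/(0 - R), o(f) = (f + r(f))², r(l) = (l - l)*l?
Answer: 17/8 ≈ 2.1250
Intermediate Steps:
r(l) = 0 (r(l) = 0*l = 0)
o(f) = f² (o(f) = (f + 0)² = f²)
Z(R) = -1/R (Z(R) = 1/(-R) = -1/R)
k(P, A) = P²
Z(-8)*(k(5, p(-4)) + (53 - 1*61)) = (-1/(-8))*(5² + (53 - 1*61)) = (-1*(-⅛))*(25 + (53 - 61)) = (25 - 8)/8 = (⅛)*17 = 17/8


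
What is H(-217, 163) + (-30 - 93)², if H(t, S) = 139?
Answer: 15268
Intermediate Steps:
H(-217, 163) + (-30 - 93)² = 139 + (-30 - 93)² = 139 + (-123)² = 139 + 15129 = 15268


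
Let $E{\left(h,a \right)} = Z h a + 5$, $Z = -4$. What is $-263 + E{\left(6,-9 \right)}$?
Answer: $-42$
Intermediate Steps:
$E{\left(h,a \right)} = 5 - 4 a h$ ($E{\left(h,a \right)} = - 4 h a + 5 = - 4 a h + 5 = 5 - 4 a h$)
$-263 + E{\left(6,-9 \right)} = -263 - \left(-5 - 216\right) = -263 + \left(5 + 216\right) = -263 + 221 = -42$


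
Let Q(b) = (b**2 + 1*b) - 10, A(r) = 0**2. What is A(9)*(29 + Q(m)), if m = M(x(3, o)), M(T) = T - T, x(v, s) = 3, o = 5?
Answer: 0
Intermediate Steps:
M(T) = 0
A(r) = 0
m = 0
Q(b) = -10 + b + b**2 (Q(b) = (b**2 + b) - 10 = (b + b**2) - 10 = -10 + b + b**2)
A(9)*(29 + Q(m)) = 0*(29 + (-10 + 0 + 0**2)) = 0*(29 + (-10 + 0 + 0)) = 0*(29 - 10) = 0*19 = 0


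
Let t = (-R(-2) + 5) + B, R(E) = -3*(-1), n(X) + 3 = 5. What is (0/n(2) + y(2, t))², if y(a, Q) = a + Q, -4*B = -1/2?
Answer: 1089/64 ≈ 17.016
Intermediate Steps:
n(X) = 2 (n(X) = -3 + 5 = 2)
R(E) = 3
B = ⅛ (B = -(-1)/(4*2) = -¼*(-½) = ⅛ ≈ 0.12500)
t = 17/8 (t = (-1*3 + 5) + ⅛ = (-3 + 5) + ⅛ = 2 + ⅛ = 17/8 ≈ 2.1250)
y(a, Q) = Q + a
(0/n(2) + y(2, t))² = (0/2 + (17/8 + 2))² = (0*(½) + 33/8)² = (0 + 33/8)² = (33/8)² = 1089/64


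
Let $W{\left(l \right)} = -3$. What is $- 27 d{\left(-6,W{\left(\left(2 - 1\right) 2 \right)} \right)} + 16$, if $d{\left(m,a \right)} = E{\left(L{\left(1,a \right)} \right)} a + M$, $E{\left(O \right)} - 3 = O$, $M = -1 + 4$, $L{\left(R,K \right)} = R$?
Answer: $259$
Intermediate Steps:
$M = 3$
$E{\left(O \right)} = 3 + O$
$d{\left(m,a \right)} = 3 + 4 a$ ($d{\left(m,a \right)} = \left(3 + 1\right) a + 3 = 4 a + 3 = 3 + 4 a$)
$- 27 d{\left(-6,W{\left(\left(2 - 1\right) 2 \right)} \right)} + 16 = - 27 \left(3 + 4 \left(-3\right)\right) + 16 = - 27 \left(3 - 12\right) + 16 = \left(-27\right) \left(-9\right) + 16 = 243 + 16 = 259$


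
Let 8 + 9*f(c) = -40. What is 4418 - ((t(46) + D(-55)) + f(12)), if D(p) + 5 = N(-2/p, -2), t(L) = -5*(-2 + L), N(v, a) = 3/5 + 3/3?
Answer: 69701/15 ≈ 4646.7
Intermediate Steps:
f(c) = -16/3 (f(c) = -8/9 + (⅑)*(-40) = -8/9 - 40/9 = -16/3)
N(v, a) = 8/5 (N(v, a) = 3*(⅕) + 3*(⅓) = ⅗ + 1 = 8/5)
t(L) = 10 - 5*L
D(p) = -17/5 (D(p) = -5 + 8/5 = -17/5)
4418 - ((t(46) + D(-55)) + f(12)) = 4418 - (((10 - 5*46) - 17/5) - 16/3) = 4418 - (((10 - 230) - 17/5) - 16/3) = 4418 - ((-220 - 17/5) - 16/3) = 4418 - (-1117/5 - 16/3) = 4418 - 1*(-3431/15) = 4418 + 3431/15 = 69701/15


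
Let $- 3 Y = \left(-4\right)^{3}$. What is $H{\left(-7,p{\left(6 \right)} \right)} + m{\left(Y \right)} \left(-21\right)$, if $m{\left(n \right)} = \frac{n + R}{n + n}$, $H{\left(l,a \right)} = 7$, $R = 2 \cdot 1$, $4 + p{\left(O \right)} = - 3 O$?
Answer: $- \frac{287}{64} \approx -4.4844$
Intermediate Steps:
$p{\left(O \right)} = -4 - 3 O$
$R = 2$
$Y = \frac{64}{3}$ ($Y = - \frac{\left(-4\right)^{3}}{3} = \left(- \frac{1}{3}\right) \left(-64\right) = \frac{64}{3} \approx 21.333$)
$m{\left(n \right)} = \frac{2 + n}{2 n}$ ($m{\left(n \right)} = \frac{n + 2}{n + n} = \frac{2 + n}{2 n}$)
$H{\left(-7,p{\left(6 \right)} \right)} + m{\left(Y \right)} \left(-21\right) = 7 + \frac{2 + \frac{64}{3}}{2 \cdot \frac{64}{3}} \left(-21\right) = 7 + \frac{1}{2} \cdot \frac{3}{64} \cdot \frac{70}{3} \left(-21\right) = 7 + \frac{35}{64} \left(-21\right) = 7 - \frac{735}{64} = - \frac{287}{64}$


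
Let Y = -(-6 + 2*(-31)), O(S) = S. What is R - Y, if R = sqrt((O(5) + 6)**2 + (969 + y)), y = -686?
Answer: -68 + 2*sqrt(101) ≈ -47.900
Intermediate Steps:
Y = 68 (Y = -(-6 - 62) = -1*(-68) = 68)
R = 2*sqrt(101) (R = sqrt((5 + 6)**2 + (969 - 686)) = sqrt(11**2 + 283) = sqrt(121 + 283) = sqrt(404) = 2*sqrt(101) ≈ 20.100)
R - Y = 2*sqrt(101) - 1*68 = 2*sqrt(101) - 68 = -68 + 2*sqrt(101)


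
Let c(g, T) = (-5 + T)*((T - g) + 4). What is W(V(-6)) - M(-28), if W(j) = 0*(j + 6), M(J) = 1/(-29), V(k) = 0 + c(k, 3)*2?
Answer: 1/29 ≈ 0.034483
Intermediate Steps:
c(g, T) = (-5 + T)*(4 + T - g)
V(k) = -28 + 4*k (V(k) = 0 + (-20 + 3**2 - 1*3 + 5*k - 1*3*k)*2 = 0 + (-20 + 9 - 3 + 5*k - 3*k)*2 = 0 + (-14 + 2*k)*2 = 0 + (-28 + 4*k) = -28 + 4*k)
M(J) = -1/29
W(j) = 0 (W(j) = 0*(6 + j) = 0)
W(V(-6)) - M(-28) = 0 - 1*(-1/29) = 0 + 1/29 = 1/29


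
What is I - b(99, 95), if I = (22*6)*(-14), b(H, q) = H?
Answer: -1947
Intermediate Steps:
I = -1848 (I = 132*(-14) = -1848)
I - b(99, 95) = -1848 - 1*99 = -1848 - 99 = -1947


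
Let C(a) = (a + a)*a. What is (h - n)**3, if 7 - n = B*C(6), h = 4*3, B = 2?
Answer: 3307949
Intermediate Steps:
h = 12
C(a) = 2*a**2 (C(a) = (2*a)*a = 2*a**2)
n = -137 (n = 7 - 2*2*6**2 = 7 - 2*2*36 = 7 - 2*72 = 7 - 1*144 = 7 - 144 = -137)
(h - n)**3 = (12 - 1*(-137))**3 = (12 + 137)**3 = 149**3 = 3307949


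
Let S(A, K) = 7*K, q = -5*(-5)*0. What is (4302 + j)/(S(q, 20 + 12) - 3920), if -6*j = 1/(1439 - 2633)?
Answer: -30819529/26478144 ≈ -1.1640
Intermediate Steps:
q = 0 (q = 25*0 = 0)
j = 1/7164 (j = -1/(6*(1439 - 2633)) = -⅙/(-1194) = -⅙*(-1/1194) = 1/7164 ≈ 0.00013959)
(4302 + j)/(S(q, 20 + 12) - 3920) = (4302 + 1/7164)/(7*(20 + 12) - 3920) = 30819529/(7164*(7*32 - 3920)) = 30819529/(7164*(224 - 3920)) = (30819529/7164)/(-3696) = (30819529/7164)*(-1/3696) = -30819529/26478144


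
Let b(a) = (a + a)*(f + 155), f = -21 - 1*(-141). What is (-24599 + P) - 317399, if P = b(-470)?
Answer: -600498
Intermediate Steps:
f = 120 (f = -21 + 141 = 120)
b(a) = 550*a (b(a) = (a + a)*(120 + 155) = (2*a)*275 = 550*a)
P = -258500 (P = 550*(-470) = -258500)
(-24599 + P) - 317399 = (-24599 - 258500) - 317399 = -283099 - 317399 = -600498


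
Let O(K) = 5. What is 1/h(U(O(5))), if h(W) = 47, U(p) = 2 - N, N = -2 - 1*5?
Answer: 1/47 ≈ 0.021277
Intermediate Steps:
N = -7 (N = -2 - 5 = -7)
U(p) = 9 (U(p) = 2 - 1*(-7) = 2 + 7 = 9)
1/h(U(O(5))) = 1/47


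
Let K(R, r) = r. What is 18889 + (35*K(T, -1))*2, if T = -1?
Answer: 18819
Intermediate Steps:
18889 + (35*K(T, -1))*2 = 18889 + (35*(-1))*2 = 18889 - 35*2 = 18889 - 70 = 18819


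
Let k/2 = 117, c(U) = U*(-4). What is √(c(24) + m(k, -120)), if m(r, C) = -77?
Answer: I*√173 ≈ 13.153*I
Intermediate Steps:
c(U) = -4*U
k = 234 (k = 2*117 = 234)
√(c(24) + m(k, -120)) = √(-4*24 - 77) = √(-96 - 77) = √(-173) = I*√173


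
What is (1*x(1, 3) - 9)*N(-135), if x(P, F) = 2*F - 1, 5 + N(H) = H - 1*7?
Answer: 588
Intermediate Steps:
N(H) = -12 + H (N(H) = -5 + (H - 1*7) = -5 + (H - 7) = -5 + (-7 + H) = -12 + H)
x(P, F) = -1 + 2*F
(1*x(1, 3) - 9)*N(-135) = (1*(-1 + 2*3) - 9)*(-12 - 135) = (1*(-1 + 6) - 9)*(-147) = (1*5 - 9)*(-147) = (5 - 9)*(-147) = -4*(-147) = 588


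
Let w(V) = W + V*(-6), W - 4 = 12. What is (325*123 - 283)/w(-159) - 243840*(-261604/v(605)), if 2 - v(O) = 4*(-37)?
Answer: 41250559822/97 ≈ 4.2526e+8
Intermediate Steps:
W = 16 (W = 4 + 12 = 16)
v(O) = 150 (v(O) = 2 - 4*(-37) = 2 - 1*(-148) = 2 + 148 = 150)
w(V) = 16 - 6*V (w(V) = 16 + V*(-6) = 16 - 6*V)
(325*123 - 283)/w(-159) - 243840*(-261604/v(605)) = (325*123 - 283)/(16 - 6*(-159)) - 243840/(150/(-261604)) = (39975 - 283)/(16 + 954) - 243840/(150*(-1/261604)) = 39692/970 - 243840/(-75/130802) = 39692*(1/970) - 243840*(-130802/75) = 19846/485 + 2126317312/5 = 41250559822/97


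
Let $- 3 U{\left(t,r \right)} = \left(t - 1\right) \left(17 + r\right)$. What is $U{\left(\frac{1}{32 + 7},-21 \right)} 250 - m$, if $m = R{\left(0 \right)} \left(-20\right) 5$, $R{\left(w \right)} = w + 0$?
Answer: $- \frac{38000}{117} \approx -324.79$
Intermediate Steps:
$U{\left(t,r \right)} = - \frac{\left(-1 + t\right) \left(17 + r\right)}{3}$ ($U{\left(t,r \right)} = - \frac{\left(t - 1\right) \left(17 + r\right)}{3} = - \frac{\left(-1 + t\right) \left(17 + r\right)}{3}$)
$R{\left(w \right)} = w$
$m = 0$ ($m = 0 \left(-20\right) 5 = 0 \cdot 5 = 0$)
$U{\left(\frac{1}{32 + 7},-21 \right)} 250 - m = \left(\frac{17}{3} - \frac{17}{3 \left(32 + 7\right)} + \frac{1}{3} \left(-21\right) - - \frac{7}{32 + 7}\right) 250 - 0 = \left(\frac{17}{3} - \frac{17}{3 \cdot 39} - 7 - - \frac{7}{39}\right) 250 + 0 = \left(\frac{17}{3} - \frac{17}{117} - 7 - \left(-7\right) \frac{1}{39}\right) 250 + 0 = \left(\frac{17}{3} - \frac{17}{117} - 7 + \frac{7}{39}\right) 250 + 0 = \left(- \frac{152}{117}\right) 250 + 0 = - \frac{38000}{117} + 0 = - \frac{38000}{117}$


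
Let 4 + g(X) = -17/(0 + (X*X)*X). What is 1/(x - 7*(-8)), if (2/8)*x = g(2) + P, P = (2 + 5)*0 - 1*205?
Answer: -2/1577 ≈ -0.0012682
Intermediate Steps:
g(X) = -4 - 17/X³ (g(X) = -4 - 17/(0 + (X*X)*X) = -4 - 17/(0 + X²*X) = -4 - 17/(0 + X³) = -4 - 17/X³)
P = -205 (P = 7*0 - 205 = 0 - 205 = -205)
x = -1689/2 (x = 4*((-4 - 17/2³) - 205) = 4*((-4 - 17*⅛) - 205) = 4*((-4 - 17/8) - 205) = 4*(-49/8 - 205) = 4*(-1689/8) = -1689/2 ≈ -844.50)
1/(x - 7*(-8)) = 1/(-1689/2 - 7*(-8)) = 1/(-1689/2 + 56) = 1/(-1577/2) = -2/1577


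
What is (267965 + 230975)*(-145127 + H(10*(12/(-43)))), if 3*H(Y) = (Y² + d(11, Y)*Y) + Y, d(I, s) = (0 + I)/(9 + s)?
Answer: -35747416443122540/493683 ≈ -7.2410e+10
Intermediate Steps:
d(I, s) = I/(9 + s)
H(Y) = Y/3 + Y²/3 + 11*Y/(3*(9 + Y)) (H(Y) = ((Y² + (11/(9 + Y))*Y) + Y)/3 = ((Y² + 11*Y/(9 + Y)) + Y)/3 = (Y + Y² + 11*Y/(9 + Y))/3 = Y/3 + Y²/3 + 11*Y/(3*(9 + Y)))
(267965 + 230975)*(-145127 + H(10*(12/(-43)))) = (267965 + 230975)*(-145127 + (10*(12/(-43)))*(11 + (1 + 10*(12/(-43)))*(9 + 10*(12/(-43))))/(3*(9 + 10*(12/(-43))))) = 498940*(-145127 + (10*(12*(-1/43)))*(11 + (1 + 10*(12*(-1/43)))*(9 + 10*(12*(-1/43))))/(3*(9 + 10*(12*(-1/43))))) = 498940*(-145127 + (10*(-12/43))*(11 + (1 + 10*(-12/43))*(9 + 10*(-12/43)))/(3*(9 + 10*(-12/43)))) = 498940*(-145127 + (⅓)*(-120/43)*(11 + (1 - 120/43)*(9 - 120/43))/(9 - 120/43)) = 498940*(-145127 + (⅓)*(-120/43)*(11 - 77/43*267/43)/(267/43)) = 498940*(-145127 + (⅓)*(-120/43)*(43/267)*(11 - 20559/1849)) = 498940*(-145127 + (⅓)*(-120/43)*(43/267)*(-220/1849)) = 498940*(-145127 + 8800/493683) = 498940*(-71646723941/493683) = -35747416443122540/493683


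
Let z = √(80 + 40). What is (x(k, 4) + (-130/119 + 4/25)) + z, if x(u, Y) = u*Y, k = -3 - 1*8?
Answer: -133674/2975 + 2*√30 ≈ -33.978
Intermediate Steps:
k = -11 (k = -3 - 8 = -11)
x(u, Y) = Y*u
z = 2*√30 (z = √120 = 2*√30 ≈ 10.954)
(x(k, 4) + (-130/119 + 4/25)) + z = (4*(-11) + (-130/119 + 4/25)) + 2*√30 = (-44 + (-130*1/119 + 4*(1/25))) + 2*√30 = (-44 + (-130/119 + 4/25)) + 2*√30 = (-44 - 2774/2975) + 2*√30 = -133674/2975 + 2*√30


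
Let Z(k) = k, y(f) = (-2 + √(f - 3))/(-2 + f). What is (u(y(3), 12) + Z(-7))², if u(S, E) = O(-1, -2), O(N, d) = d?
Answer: 81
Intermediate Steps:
y(f) = (-2 + √(-3 + f))/(-2 + f)
u(S, E) = -2
(u(y(3), 12) + Z(-7))² = (-2 - 7)² = (-9)² = 81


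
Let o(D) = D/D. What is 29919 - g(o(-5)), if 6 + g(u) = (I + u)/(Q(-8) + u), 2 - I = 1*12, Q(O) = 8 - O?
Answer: 508734/17 ≈ 29926.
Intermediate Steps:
o(D) = 1
I = -10 (I = 2 - 12 = -10)
g(u) = -6 + (-10 + u)/(16 + u) (g(u) = -6 + (-10 + u)/((8 - 1*(-8)) + u) = -6 + (-10 + u)/((8 + 8) + u) = -6 + (-10 + u)/(16 + u))
29919 - g(o(-5)) = 29919 - (-106 - 5*1)/(16 + 1) = 29919 - (-106 - 5)/17 = 29919 - (-111)/17 = 29919 - 1*(-111/17) = 29919 + 111/17 = 508734/17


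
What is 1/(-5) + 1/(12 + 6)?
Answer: -13/90 ≈ -0.14444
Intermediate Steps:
1/(-5) + 1/(12 + 6) = -1/5*1 + 1/18 = -1/5 + 1/18 = -13/90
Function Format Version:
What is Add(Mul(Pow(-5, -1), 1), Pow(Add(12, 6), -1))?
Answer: Rational(-13, 90) ≈ -0.14444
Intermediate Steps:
Add(Mul(Pow(-5, -1), 1), Pow(Add(12, 6), -1)) = Add(Mul(Rational(-1, 5), 1), Pow(18, -1)) = Add(Rational(-1, 5), Rational(1, 18)) = Rational(-13, 90)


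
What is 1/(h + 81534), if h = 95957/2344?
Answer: 2344/191211653 ≈ 1.2259e-5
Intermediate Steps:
h = 95957/2344 (h = 95957*(1/2344) = 95957/2344 ≈ 40.937)
1/(h + 81534) = 1/(95957/2344 + 81534) = 1/(191211653/2344) = 2344/191211653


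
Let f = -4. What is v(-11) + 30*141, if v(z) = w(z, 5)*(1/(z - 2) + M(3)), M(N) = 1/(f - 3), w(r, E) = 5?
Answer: 384830/91 ≈ 4228.9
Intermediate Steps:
M(N) = -⅐ (M(N) = 1/(-4 - 3) = 1/(-7) = -⅐)
v(z) = -5/7 + 5/(-2 + z) (v(z) = 5*(1/(z - 2) - ⅐) = 5*(1/(-2 + z) - ⅐) = 5*(-⅐ + 1/(-2 + z)) = -5/7 + 5/(-2 + z))
v(-11) + 30*141 = 5*(9 - 1*(-11))/(7*(-2 - 11)) + 30*141 = (5/7)*(9 + 11)/(-13) + 4230 = (5/7)*(-1/13)*20 + 4230 = -100/91 + 4230 = 384830/91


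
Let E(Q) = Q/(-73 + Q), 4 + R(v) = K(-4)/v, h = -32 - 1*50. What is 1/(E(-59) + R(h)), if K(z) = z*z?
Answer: -5412/20285 ≈ -0.26680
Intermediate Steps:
K(z) = z²
h = -82 (h = -32 - 50 = -82)
R(v) = -4 + 16/v (R(v) = -4 + (-4)²/v = -4 + 16/v)
E(Q) = Q/(-73 + Q)
1/(E(-59) + R(h)) = 1/(-59/(-73 - 59) + (-4 + 16/(-82))) = 1/(-59/(-132) + (-4 + 16*(-1/82))) = 1/(-59*(-1/132) + (-4 - 8/41)) = 1/(59/132 - 172/41) = 1/(-20285/5412) = -5412/20285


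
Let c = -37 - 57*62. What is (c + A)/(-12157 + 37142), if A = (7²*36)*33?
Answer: 54641/24985 ≈ 2.1870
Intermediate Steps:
c = -3571 (c = -37 - 3534 = -3571)
A = 58212 (A = (49*36)*33 = 1764*33 = 58212)
(c + A)/(-12157 + 37142) = (-3571 + 58212)/(-12157 + 37142) = 54641/24985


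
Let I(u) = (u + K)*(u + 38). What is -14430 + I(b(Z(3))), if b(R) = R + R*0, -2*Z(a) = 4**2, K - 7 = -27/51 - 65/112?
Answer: -13797615/952 ≈ -14493.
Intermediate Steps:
K = 11215/1904 (K = 7 + (-27/51 - 65/112) = 7 + (-27*1/51 - 65*1/112) = 7 + (-9/17 - 65/112) = 7 - 2113/1904 = 11215/1904 ≈ 5.8902)
Z(a) = -8 (Z(a) = -1/2*4**2 = -1/2*16 = -8)
b(R) = R (b(R) = R + 0 = R)
I(u) = (38 + u)*(11215/1904 + u) (I(u) = (u + 11215/1904)*(u + 38) = (11215/1904 + u)*(38 + u) = (38 + u)*(11215/1904 + u))
-14430 + I(b(Z(3))) = -14430 + (213085/952 + (-8)**2 + (83567/1904)*(-8)) = -14430 + (213085/952 + 64 - 83567/238) = -14430 - 60255/952 = -13797615/952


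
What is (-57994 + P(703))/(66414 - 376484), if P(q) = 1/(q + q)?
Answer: 81539563/435958420 ≈ 0.18704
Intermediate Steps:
P(q) = 1/(2*q)
(-57994 + P(703))/(66414 - 376484) = (-57994 + (1/2)/703)/(66414 - 376484) = (-57994 + (1/2)*(1/703))/(-310070) = (-57994 + 1/1406)*(-1/310070) = -81539563/1406*(-1/310070) = 81539563/435958420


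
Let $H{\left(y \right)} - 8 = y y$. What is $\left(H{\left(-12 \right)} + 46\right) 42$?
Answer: $8316$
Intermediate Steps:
$H{\left(y \right)} = 8 + y^{2}$ ($H{\left(y \right)} = 8 + y y = 8 + y^{2}$)
$\left(H{\left(-12 \right)} + 46\right) 42 = \left(\left(8 + \left(-12\right)^{2}\right) + 46\right) 42 = \left(\left(8 + 144\right) + 46\right) 42 = \left(152 + 46\right) 42 = 198 \cdot 42 = 8316$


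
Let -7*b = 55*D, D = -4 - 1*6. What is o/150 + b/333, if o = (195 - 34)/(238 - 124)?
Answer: 362233/1476300 ≈ 0.24537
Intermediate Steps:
D = -10 (D = -4 - 6 = -10)
o = 161/114 ≈ 1.4123
b = 550/7 (b = -55*(-10)/7 = -⅐*(-550) = 550/7 ≈ 78.571)
o/150 + b/333 = (161/114)/150 + (550/7)/333 = (161/114)*(1/150) + (550/7)*(1/333) = 161/17100 + 550/2331 = 362233/1476300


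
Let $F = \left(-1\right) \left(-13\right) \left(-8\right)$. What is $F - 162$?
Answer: $-266$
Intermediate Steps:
$F = -104$ ($F = 13 \left(-8\right) = -104$)
$F - 162 = -104 - 162 = -266$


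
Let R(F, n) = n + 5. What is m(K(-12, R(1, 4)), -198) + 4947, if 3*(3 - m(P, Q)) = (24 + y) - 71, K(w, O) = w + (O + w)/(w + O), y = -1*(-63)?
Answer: 14834/3 ≈ 4944.7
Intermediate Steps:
R(F, n) = 5 + n
y = 63
K(w, O) = 1 + w (K(w, O) = w + (O + w)/(O + w) = w + 1 = 1 + w)
m(P, Q) = -7/3 (m(P, Q) = 3 - ((24 + 63) - 71)/3 = 3 - (87 - 71)/3 = 3 - ⅓*16 = 3 - 16/3 = -7/3)
m(K(-12, R(1, 4)), -198) + 4947 = -7/3 + 4947 = 14834/3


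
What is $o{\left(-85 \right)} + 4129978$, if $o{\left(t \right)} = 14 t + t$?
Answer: $4128703$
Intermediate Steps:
$o{\left(t \right)} = 15 t$
$o{\left(-85 \right)} + 4129978 = 15 \left(-85\right) + 4129978 = -1275 + 4129978 = 4128703$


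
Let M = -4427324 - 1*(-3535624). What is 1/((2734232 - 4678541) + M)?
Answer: -1/2836009 ≈ -3.5261e-7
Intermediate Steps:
M = -891700 (M = -4427324 + 3535624 = -891700)
1/((2734232 - 4678541) + M) = 1/((2734232 - 4678541) - 891700) = 1/(-1944309 - 891700) = 1/(-2836009) = -1/2836009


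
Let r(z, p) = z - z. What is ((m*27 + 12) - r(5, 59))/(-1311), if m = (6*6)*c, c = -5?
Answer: 1616/437 ≈ 3.6979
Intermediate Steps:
r(z, p) = 0
m = -180 (m = (6*6)*(-5) = 36*(-5) = -180)
((m*27 + 12) - r(5, 59))/(-1311) = ((-180*27 + 12) - 1*0)/(-1311) = ((-4860 + 12) + 0)*(-1/1311) = (-4848 + 0)*(-1/1311) = -4848*(-1/1311) = 1616/437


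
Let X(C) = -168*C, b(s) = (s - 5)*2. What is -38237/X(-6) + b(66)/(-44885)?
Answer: -1716390721/45244080 ≈ -37.936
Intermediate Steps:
b(s) = -10 + 2*s (b(s) = (-5 + s)*2 = -10 + 2*s)
-38237/X(-6) + b(66)/(-44885) = -38237/((-168*(-6))) + (-10 + 2*66)/(-44885) = -38237/1008 + (-10 + 132)*(-1/44885) = -38237*1/1008 + 122*(-1/44885) = -38237/1008 - 122/44885 = -1716390721/45244080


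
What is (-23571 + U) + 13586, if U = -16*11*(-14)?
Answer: -7521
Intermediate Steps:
U = 2464 (U = -176*(-14) = 2464)
(-23571 + U) + 13586 = (-23571 + 2464) + 13586 = -21107 + 13586 = -7521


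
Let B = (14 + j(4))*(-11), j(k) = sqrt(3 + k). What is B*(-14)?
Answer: 2156 + 154*sqrt(7) ≈ 2563.4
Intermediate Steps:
B = -154 - 11*sqrt(7) (B = (14 + sqrt(3 + 4))*(-11) = (14 + sqrt(7))*(-11) = -154 - 11*sqrt(7) ≈ -183.10)
B*(-14) = (-154 - 11*sqrt(7))*(-14) = 2156 + 154*sqrt(7)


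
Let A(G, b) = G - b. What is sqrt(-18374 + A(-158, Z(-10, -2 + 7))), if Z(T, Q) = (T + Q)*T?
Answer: I*sqrt(18582) ≈ 136.32*I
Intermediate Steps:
Z(T, Q) = T*(Q + T) (Z(T, Q) = (Q + T)*T = T*(Q + T))
sqrt(-18374 + A(-158, Z(-10, -2 + 7))) = sqrt(-18374 + (-158 - (-10)*((-2 + 7) - 10))) = sqrt(-18374 + (-158 - (-10)*(5 - 10))) = sqrt(-18374 + (-158 - (-10)*(-5))) = sqrt(-18374 + (-158 - 1*50)) = sqrt(-18374 + (-158 - 50)) = sqrt(-18374 - 208) = sqrt(-18582) = I*sqrt(18582)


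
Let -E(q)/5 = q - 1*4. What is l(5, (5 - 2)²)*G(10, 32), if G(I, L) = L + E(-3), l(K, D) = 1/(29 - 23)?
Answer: 67/6 ≈ 11.167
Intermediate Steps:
E(q) = 20 - 5*q (E(q) = -5*(q - 1*4) = -5*(q - 4) = -5*(-4 + q) = 20 - 5*q)
l(K, D) = ⅙ (l(K, D) = 1/6 = ⅙)
G(I, L) = 35 + L (G(I, L) = L + (20 - 5*(-3)) = L + (20 + 15) = L + 35 = 35 + L)
l(5, (5 - 2)²)*G(10, 32) = (35 + 32)/6 = (⅙)*67 = 67/6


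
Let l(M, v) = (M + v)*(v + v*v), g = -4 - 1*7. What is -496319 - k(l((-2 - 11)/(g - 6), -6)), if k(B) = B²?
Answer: -150565091/289 ≈ -5.2099e+5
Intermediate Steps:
g = -11 (g = -4 - 7 = -11)
l(M, v) = (M + v)*(v + v²)
-496319 - k(l((-2 - 11)/(g - 6), -6)) = -496319 - (-6*((-2 - 11)/(-11 - 6) - 6 + (-6)² + ((-2 - 11)/(-11 - 6))*(-6)))² = -496319 - (-6*(-13/(-17) - 6 + 36 - 13/(-17)*(-6)))² = -496319 - (-6*(-13*(-1/17) - 6 + 36 - 13*(-1/17)*(-6)))² = -496319 - (-6*(13/17 - 6 + 36 + (13/17)*(-6)))² = -496319 - (-6*(13/17 - 6 + 36 - 78/17))² = -496319 - (-6*445/17)² = -496319 - (-2670/17)² = -496319 - 1*7128900/289 = -496319 - 7128900/289 = -150565091/289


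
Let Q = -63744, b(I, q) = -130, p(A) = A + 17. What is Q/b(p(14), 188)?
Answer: 31872/65 ≈ 490.34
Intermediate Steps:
p(A) = 17 + A
Q/b(p(14), 188) = -63744/(-130) = -63744*(-1/130) = 31872/65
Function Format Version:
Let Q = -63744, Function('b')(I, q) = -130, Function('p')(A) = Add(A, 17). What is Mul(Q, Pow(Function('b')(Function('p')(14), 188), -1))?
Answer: Rational(31872, 65) ≈ 490.34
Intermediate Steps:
Function('p')(A) = Add(17, A)
Mul(Q, Pow(Function('b')(Function('p')(14), 188), -1)) = Mul(-63744, Pow(-130, -1)) = Mul(-63744, Rational(-1, 130)) = Rational(31872, 65)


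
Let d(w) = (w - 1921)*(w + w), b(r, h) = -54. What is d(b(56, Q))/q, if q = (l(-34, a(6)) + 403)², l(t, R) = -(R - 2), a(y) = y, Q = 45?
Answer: 23700/17689 ≈ 1.3398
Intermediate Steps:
l(t, R) = 2 - R (l(t, R) = -(-2 + R) = 2 - R)
q = 159201 (q = ((2 - 1*6) + 403)² = ((2 - 6) + 403)² = (-4 + 403)² = 399² = 159201)
d(w) = 2*w*(-1921 + w) (d(w) = (-1921 + w)*(2*w) = 2*w*(-1921 + w))
d(b(56, Q))/q = (2*(-54)*(-1921 - 54))/159201 = (2*(-54)*(-1975))*(1/159201) = 213300*(1/159201) = 23700/17689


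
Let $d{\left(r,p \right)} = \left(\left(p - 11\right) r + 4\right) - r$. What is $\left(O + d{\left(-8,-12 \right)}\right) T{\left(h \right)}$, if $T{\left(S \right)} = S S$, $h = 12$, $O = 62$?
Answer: $37152$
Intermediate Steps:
$T{\left(S \right)} = S^{2}$
$d{\left(r,p \right)} = 4 - r + r \left(-11 + p\right)$ ($d{\left(r,p \right)} = \left(\left(-11 + p\right) r + 4\right) - r = \left(r \left(-11 + p\right) + 4\right) - r = \left(4 + r \left(-11 + p\right)\right) - r = 4 - r + r \left(-11 + p\right)$)
$\left(O + d{\left(-8,-12 \right)}\right) T{\left(h \right)} = \left(62 - -196\right) 12^{2} = \left(62 + \left(4 + 96 + 96\right)\right) 144 = \left(62 + 196\right) 144 = 258 \cdot 144 = 37152$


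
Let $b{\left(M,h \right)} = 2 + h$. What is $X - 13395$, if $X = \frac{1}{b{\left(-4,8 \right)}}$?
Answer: $- \frac{133949}{10} \approx -13395.0$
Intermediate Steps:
$X = \frac{1}{10}$ ($X = \frac{1}{2 + 8} = \frac{1}{10} \approx 0.1$)
$X - 13395 = \frac{1}{10} - 13395 = - \frac{133949}{10}$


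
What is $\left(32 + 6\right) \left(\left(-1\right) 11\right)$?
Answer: $-418$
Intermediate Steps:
$\left(32 + 6\right) \left(\left(-1\right) 11\right) = 38 \left(-11\right) = -418$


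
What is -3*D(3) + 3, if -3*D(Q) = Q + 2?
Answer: 8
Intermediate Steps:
D(Q) = -2/3 - Q/3 (D(Q) = -(Q + 2)/3 = -(2 + Q)/3 = -2/3 - Q/3)
-3*D(3) + 3 = -3*(-2/3 - 1/3*3) + 3 = -3*(-2/3 - 1) + 3 = -3*(-5/3) + 3 = 5 + 3 = 8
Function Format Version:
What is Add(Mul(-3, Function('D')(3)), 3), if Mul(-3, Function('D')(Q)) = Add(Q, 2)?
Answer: 8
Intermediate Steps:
Function('D')(Q) = Add(Rational(-2, 3), Mul(Rational(-1, 3), Q)) (Function('D')(Q) = Mul(Rational(-1, 3), Add(Q, 2)) = Mul(Rational(-1, 3), Add(2, Q)) = Add(Rational(-2, 3), Mul(Rational(-1, 3), Q)))
Add(Mul(-3, Function('D')(3)), 3) = Add(Mul(-3, Add(Rational(-2, 3), Mul(Rational(-1, 3), 3))), 3) = Add(Mul(-3, Add(Rational(-2, 3), -1)), 3) = Add(Mul(-3, Rational(-5, 3)), 3) = Add(5, 3) = 8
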